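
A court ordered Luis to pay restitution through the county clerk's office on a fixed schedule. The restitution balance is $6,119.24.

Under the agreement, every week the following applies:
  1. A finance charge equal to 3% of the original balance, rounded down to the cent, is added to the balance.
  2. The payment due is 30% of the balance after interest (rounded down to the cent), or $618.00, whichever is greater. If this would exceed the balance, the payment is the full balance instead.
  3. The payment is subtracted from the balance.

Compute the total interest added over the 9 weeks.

Week 1: opening $6,119.24; interest $183.57 → $6,302.81; payment $1,890.84; balance $4,411.97
Week 2: opening $4,411.97; interest $183.57 → $4,595.54; payment $1,378.66; balance $3,216.88
Week 3: opening $3,216.88; interest $183.57 → $3,400.45; payment $1,020.13; balance $2,380.32
Week 4: opening $2,380.32; interest $183.57 → $2,563.89; payment $769.16; balance $1,794.73
Week 5: opening $1,794.73; interest $183.57 → $1,978.30; payment $618.00; balance $1,360.30
Week 6: opening $1,360.30; interest $183.57 → $1,543.87; payment $618.00; balance $925.87
Week 7: opening $925.87; interest $183.57 → $1,109.44; payment $618.00; balance $491.44
Week 8: opening $491.44; interest $183.57 → $675.01; payment $618.00; balance $57.01
Week 9: opening $57.01; interest $183.57 → $240.58; payment $240.58; balance $0.00
Total interest: $183.57 + $183.57 + $183.57 + $183.57 + $183.57 + $183.57 + $183.57 + $183.57 + $183.57 = $1,652.13

$1,652.13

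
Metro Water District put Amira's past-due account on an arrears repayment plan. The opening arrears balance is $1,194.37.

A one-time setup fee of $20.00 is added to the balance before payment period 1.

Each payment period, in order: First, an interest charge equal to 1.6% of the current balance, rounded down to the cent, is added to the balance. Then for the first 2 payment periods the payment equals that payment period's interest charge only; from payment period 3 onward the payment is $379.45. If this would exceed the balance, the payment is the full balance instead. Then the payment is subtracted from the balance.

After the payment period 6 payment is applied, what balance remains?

Payment period 1: opening $1,214.37; interest $19.42 → $1,233.79; payment $19.42; balance $1,214.37
Payment period 2: opening $1,214.37; interest $19.42 → $1,233.79; payment $19.42; balance $1,214.37
Payment period 3: opening $1,214.37; interest $19.42 → $1,233.79; payment $379.45; balance $854.34
Payment period 4: opening $854.34; interest $13.66 → $868.00; payment $379.45; balance $488.55
Payment period 5: opening $488.55; interest $7.81 → $496.36; payment $379.45; balance $116.91
Payment period 6: opening $116.91; interest $1.87 → $118.78; payment $118.78; balance $0.00

$0.00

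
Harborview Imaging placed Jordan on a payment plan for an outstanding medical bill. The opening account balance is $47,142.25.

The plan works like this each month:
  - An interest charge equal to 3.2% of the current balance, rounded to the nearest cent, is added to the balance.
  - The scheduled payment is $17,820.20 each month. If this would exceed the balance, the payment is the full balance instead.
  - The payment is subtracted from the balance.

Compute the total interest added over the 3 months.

Month 1: opening $47,142.25; interest $1,508.55 → $48,650.80; payment $17,820.20; balance $30,830.60
Month 2: opening $30,830.60; interest $986.58 → $31,817.18; payment $17,820.20; balance $13,996.98
Month 3: opening $13,996.98; interest $447.90 → $14,444.88; payment $14,444.88; balance $0.00
Total interest: $1,508.55 + $986.58 + $447.90 = $2,943.03

$2,943.03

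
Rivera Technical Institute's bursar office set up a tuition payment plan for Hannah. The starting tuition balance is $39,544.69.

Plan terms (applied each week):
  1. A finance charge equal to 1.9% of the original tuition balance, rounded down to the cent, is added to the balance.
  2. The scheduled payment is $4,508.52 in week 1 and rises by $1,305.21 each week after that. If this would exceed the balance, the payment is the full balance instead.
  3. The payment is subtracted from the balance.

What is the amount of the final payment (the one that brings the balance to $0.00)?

# | Opening | Interest | Payment | End bal
1 | $39,544.69 | $751.34 | $4,508.52 | $35,787.51
2 | $35,787.51 | $751.34 | $5,813.73 | $30,725.12
3 | $30,725.12 | $751.34 | $7,118.94 | $24,357.52
4 | $24,357.52 | $751.34 | $8,424.15 | $16,684.71
5 | $16,684.71 | $751.34 | $9,729.36 | $7,706.69
6 | $7,706.69 | $751.34 | $8,458.03 | $0.00

$8,458.03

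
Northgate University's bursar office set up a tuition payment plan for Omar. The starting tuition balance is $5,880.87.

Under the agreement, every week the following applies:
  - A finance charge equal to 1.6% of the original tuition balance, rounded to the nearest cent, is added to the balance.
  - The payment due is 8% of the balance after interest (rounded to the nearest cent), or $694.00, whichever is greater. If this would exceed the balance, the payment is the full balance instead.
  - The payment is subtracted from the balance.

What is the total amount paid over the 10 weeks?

$6,821.77

Week 1: $5,880.87 +$94.09 interest = $5,974.96; pay $694.00 → $5,280.96
Week 2: $5,280.96 +$94.09 interest = $5,375.05; pay $694.00 → $4,681.05
Week 3: $4,681.05 +$94.09 interest = $4,775.14; pay $694.00 → $4,081.14
Week 4: $4,081.14 +$94.09 interest = $4,175.23; pay $694.00 → $3,481.23
Week 5: $3,481.23 +$94.09 interest = $3,575.32; pay $694.00 → $2,881.32
Week 6: $2,881.32 +$94.09 interest = $2,975.41; pay $694.00 → $2,281.41
Week 7: $2,281.41 +$94.09 interest = $2,375.50; pay $694.00 → $1,681.50
Week 8: $1,681.50 +$94.09 interest = $1,775.59; pay $694.00 → $1,081.59
Week 9: $1,081.59 +$94.09 interest = $1,175.68; pay $694.00 → $481.68
Week 10: $481.68 +$94.09 interest = $575.77; pay $575.77 → $0.00
Total paid: $6,821.77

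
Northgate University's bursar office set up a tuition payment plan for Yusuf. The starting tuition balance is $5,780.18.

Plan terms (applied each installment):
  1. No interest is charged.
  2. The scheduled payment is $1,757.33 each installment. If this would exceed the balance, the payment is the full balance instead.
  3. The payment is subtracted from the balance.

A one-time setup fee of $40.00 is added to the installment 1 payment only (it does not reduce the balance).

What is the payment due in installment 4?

$508.19

# | Opening | Payment | Fee | End bal
1 | $5,780.18 | $1,757.33 | $40.00 | $4,022.85
2 | $4,022.85 | $1,757.33 | — | $2,265.52
3 | $2,265.52 | $1,757.33 | — | $508.19
4 | $508.19 | $508.19 | — | $0.00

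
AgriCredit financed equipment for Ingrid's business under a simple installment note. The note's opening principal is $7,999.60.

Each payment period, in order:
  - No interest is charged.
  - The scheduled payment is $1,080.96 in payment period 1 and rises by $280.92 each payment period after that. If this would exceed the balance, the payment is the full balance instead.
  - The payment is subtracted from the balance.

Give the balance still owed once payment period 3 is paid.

# | Opening | Payment | End bal
1 | $7,999.60 | $1,080.96 | $6,918.64
2 | $6,918.64 | $1,361.88 | $5,556.76
3 | $5,556.76 | $1,642.80 | $3,913.96

$3,913.96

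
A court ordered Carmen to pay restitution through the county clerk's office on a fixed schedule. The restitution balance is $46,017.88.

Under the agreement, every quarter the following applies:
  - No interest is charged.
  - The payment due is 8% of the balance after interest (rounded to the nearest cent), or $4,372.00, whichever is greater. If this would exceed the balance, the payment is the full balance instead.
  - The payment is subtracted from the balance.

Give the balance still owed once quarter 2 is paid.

$37,273.88

Quarter 1: $46,017.88 − $4,372.00 → $41,645.88
Quarter 2: $41,645.88 − $4,372.00 → $37,273.88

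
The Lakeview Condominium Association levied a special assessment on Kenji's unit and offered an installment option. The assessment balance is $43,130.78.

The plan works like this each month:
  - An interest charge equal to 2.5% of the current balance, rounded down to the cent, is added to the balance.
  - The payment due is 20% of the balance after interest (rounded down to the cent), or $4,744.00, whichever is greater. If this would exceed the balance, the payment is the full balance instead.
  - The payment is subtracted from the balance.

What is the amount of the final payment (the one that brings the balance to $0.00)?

Month 1: opening $43,130.78; interest $1,078.26 → $44,209.04; payment $8,841.80; balance $35,367.24
Month 2: opening $35,367.24; interest $884.18 → $36,251.42; payment $7,250.28; balance $29,001.14
Month 3: opening $29,001.14; interest $725.02 → $29,726.16; payment $5,945.23; balance $23,780.93
Month 4: opening $23,780.93; interest $594.52 → $24,375.45; payment $4,875.09; balance $19,500.36
Month 5: opening $19,500.36; interest $487.50 → $19,987.86; payment $4,744.00; balance $15,243.86
Month 6: opening $15,243.86; interest $381.09 → $15,624.95; payment $4,744.00; balance $10,880.95
Month 7: opening $10,880.95; interest $272.02 → $11,152.97; payment $4,744.00; balance $6,408.97
Month 8: opening $6,408.97; interest $160.22 → $6,569.19; payment $4,744.00; balance $1,825.19
Month 9: opening $1,825.19; interest $45.62 → $1,870.81; payment $1,870.81; balance $0.00

$1,870.81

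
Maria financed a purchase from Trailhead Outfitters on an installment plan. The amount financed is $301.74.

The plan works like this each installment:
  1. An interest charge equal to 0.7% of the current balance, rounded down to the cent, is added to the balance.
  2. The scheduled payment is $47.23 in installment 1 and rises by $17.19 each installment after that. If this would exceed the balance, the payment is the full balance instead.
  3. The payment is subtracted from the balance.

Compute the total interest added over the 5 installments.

$6.15

Installment 1: opening $301.74; interest $2.11 → $303.85; payment $47.23; balance $256.62
Installment 2: opening $256.62; interest $1.79 → $258.41; payment $64.42; balance $193.99
Installment 3: opening $193.99; interest $1.35 → $195.34; payment $81.61; balance $113.73
Installment 4: opening $113.73; interest $0.79 → $114.52; payment $98.80; balance $15.72
Installment 5: opening $15.72; interest $0.11 → $15.83; payment $15.83; balance $0.00
Total interest: $2.11 + $1.79 + $1.35 + $0.79 + $0.11 = $6.15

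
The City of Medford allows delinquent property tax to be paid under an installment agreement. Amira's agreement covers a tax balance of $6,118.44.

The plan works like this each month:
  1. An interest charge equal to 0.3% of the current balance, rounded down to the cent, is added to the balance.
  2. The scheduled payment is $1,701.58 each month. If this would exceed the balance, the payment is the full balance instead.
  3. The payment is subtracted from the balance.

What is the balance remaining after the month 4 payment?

$0.00

Month 1: opening $6,118.44; interest $18.35 → $6,136.79; payment $1,701.58; balance $4,435.21
Month 2: opening $4,435.21; interest $13.30 → $4,448.51; payment $1,701.58; balance $2,746.93
Month 3: opening $2,746.93; interest $8.24 → $2,755.17; payment $1,701.58; balance $1,053.59
Month 4: opening $1,053.59; interest $3.16 → $1,056.75; payment $1,056.75; balance $0.00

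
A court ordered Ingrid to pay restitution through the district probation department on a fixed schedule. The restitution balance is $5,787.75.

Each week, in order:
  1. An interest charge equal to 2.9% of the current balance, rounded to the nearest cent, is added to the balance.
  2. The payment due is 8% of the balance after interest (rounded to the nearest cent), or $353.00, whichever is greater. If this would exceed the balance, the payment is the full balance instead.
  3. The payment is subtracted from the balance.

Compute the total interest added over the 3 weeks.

$477.16

Week 1: $5,787.75 +$167.84 interest = $5,955.59; pay $476.45 → $5,479.14
Week 2: $5,479.14 +$158.90 interest = $5,638.04; pay $451.04 → $5,187.00
Week 3: $5,187.00 +$150.42 interest = $5,337.42; pay $426.99 → $4,910.43
Total interest: $167.84 + $158.90 + $150.42 = $477.16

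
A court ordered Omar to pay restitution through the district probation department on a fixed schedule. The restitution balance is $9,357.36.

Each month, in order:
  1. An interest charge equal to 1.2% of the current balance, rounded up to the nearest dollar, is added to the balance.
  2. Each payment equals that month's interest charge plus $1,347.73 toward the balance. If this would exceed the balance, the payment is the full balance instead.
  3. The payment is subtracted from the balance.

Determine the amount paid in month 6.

Month 1: $9,357.36 +$113.00 interest = $9,470.36; pay $1,460.73 → $8,009.63
Month 2: $8,009.63 +$97.00 interest = $8,106.63; pay $1,444.73 → $6,661.90
Month 3: $6,661.90 +$80.00 interest = $6,741.90; pay $1,427.73 → $5,314.17
Month 4: $5,314.17 +$64.00 interest = $5,378.17; pay $1,411.73 → $3,966.44
Month 5: $3,966.44 +$48.00 interest = $4,014.44; pay $1,395.73 → $2,618.71
Month 6: $2,618.71 +$32.00 interest = $2,650.71; pay $1,379.73 → $1,270.98

$1,379.73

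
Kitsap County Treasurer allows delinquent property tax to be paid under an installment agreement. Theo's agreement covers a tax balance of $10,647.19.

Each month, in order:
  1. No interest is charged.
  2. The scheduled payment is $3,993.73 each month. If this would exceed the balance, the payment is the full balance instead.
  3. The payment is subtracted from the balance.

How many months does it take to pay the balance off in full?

Month 1: opening $10,647.19; payment $3,993.73; balance $6,653.46
Month 2: opening $6,653.46; payment $3,993.73; balance $2,659.73
Month 3: opening $2,659.73; payment $2,659.73; balance $0.00
Balance reaches $0.00 in month 3.

3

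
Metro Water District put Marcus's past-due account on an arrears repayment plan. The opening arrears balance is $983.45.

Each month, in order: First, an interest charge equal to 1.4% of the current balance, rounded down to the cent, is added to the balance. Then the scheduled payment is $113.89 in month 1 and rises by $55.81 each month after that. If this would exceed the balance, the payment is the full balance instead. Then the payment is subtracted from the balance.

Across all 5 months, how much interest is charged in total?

# | Opening | Interest | Payment | End bal
1 | $983.45 | $13.76 | $113.89 | $883.32
2 | $883.32 | $12.36 | $169.70 | $725.98
3 | $725.98 | $10.16 | $225.51 | $510.63
4 | $510.63 | $7.14 | $281.32 | $236.45
5 | $236.45 | $3.31 | $239.76 | $0.00
Total interest: $13.76 + $12.36 + $10.16 + $7.14 + $3.31 = $46.73

$46.73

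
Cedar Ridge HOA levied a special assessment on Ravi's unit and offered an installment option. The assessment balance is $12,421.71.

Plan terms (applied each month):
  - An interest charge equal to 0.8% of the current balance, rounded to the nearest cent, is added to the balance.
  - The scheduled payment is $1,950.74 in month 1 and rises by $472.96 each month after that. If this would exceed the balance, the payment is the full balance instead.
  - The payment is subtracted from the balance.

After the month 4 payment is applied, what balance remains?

$2,073.97

Month 1: $12,421.71 +$99.37 interest = $12,521.08; pay $1,950.74 → $10,570.34
Month 2: $10,570.34 +$84.56 interest = $10,654.90; pay $2,423.70 → $8,231.20
Month 3: $8,231.20 +$65.85 interest = $8,297.05; pay $2,896.66 → $5,400.39
Month 4: $5,400.39 +$43.20 interest = $5,443.59; pay $3,369.62 → $2,073.97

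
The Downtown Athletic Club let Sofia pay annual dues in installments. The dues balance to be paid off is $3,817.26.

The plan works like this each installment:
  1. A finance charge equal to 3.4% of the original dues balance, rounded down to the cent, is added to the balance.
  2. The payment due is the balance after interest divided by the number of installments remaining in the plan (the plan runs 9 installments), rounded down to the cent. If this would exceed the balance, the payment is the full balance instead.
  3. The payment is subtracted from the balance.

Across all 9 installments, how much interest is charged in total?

$1,168.02

# | Opening | Interest | Payment | End bal
1 | $3,817.26 | $129.78 | $438.56 | $3,508.48
2 | $3,508.48 | $129.78 | $454.78 | $3,183.48
3 | $3,183.48 | $129.78 | $473.32 | $2,839.94
4 | $2,839.94 | $129.78 | $494.95 | $2,474.77
5 | $2,474.77 | $129.78 | $520.91 | $2,083.64
6 | $2,083.64 | $129.78 | $553.35 | $1,660.07
7 | $1,660.07 | $129.78 | $596.61 | $1,193.24
8 | $1,193.24 | $129.78 | $661.51 | $661.51
9 | $661.51 | $129.78 | $791.29 | $0.00
Total interest: $129.78 + $129.78 + $129.78 + $129.78 + $129.78 + $129.78 + $129.78 + $129.78 + $129.78 = $1,168.02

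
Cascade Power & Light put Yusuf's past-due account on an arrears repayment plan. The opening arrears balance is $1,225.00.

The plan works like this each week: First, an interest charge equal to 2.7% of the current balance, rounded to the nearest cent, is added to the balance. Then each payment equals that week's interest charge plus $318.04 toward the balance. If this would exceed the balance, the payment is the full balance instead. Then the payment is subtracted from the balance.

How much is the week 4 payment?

$278.19

Week 1: opening $1,225.00; interest $33.08 → $1,258.08; payment $351.12; balance $906.96
Week 2: opening $906.96; interest $24.49 → $931.45; payment $342.53; balance $588.92
Week 3: opening $588.92; interest $15.90 → $604.82; payment $333.94; balance $270.88
Week 4: opening $270.88; interest $7.31 → $278.19; payment $278.19; balance $0.00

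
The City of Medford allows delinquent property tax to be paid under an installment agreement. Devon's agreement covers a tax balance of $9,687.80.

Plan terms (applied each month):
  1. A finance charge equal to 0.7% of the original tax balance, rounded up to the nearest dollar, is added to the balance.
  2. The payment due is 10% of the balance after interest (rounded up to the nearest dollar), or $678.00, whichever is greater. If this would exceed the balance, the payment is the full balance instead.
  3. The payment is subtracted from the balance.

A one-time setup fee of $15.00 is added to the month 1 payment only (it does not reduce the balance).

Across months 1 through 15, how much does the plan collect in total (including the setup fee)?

Month 1: $9,687.80 +$68.00 interest = $9,755.80; pay $976.00 (+ $15.00 fee) → $8,779.80
Month 2: $8,779.80 +$68.00 interest = $8,847.80; pay $885.00 → $7,962.80
Month 3: $7,962.80 +$68.00 interest = $8,030.80; pay $804.00 → $7,226.80
Month 4: $7,226.80 +$68.00 interest = $7,294.80; pay $730.00 → $6,564.80
Month 5: $6,564.80 +$68.00 interest = $6,632.80; pay $678.00 → $5,954.80
Month 6: $5,954.80 +$68.00 interest = $6,022.80; pay $678.00 → $5,344.80
Month 7: $5,344.80 +$68.00 interest = $5,412.80; pay $678.00 → $4,734.80
Month 8: $4,734.80 +$68.00 interest = $4,802.80; pay $678.00 → $4,124.80
Month 9: $4,124.80 +$68.00 interest = $4,192.80; pay $678.00 → $3,514.80
Month 10: $3,514.80 +$68.00 interest = $3,582.80; pay $678.00 → $2,904.80
Month 11: $2,904.80 +$68.00 interest = $2,972.80; pay $678.00 → $2,294.80
Month 12: $2,294.80 +$68.00 interest = $2,362.80; pay $678.00 → $1,684.80
Month 13: $1,684.80 +$68.00 interest = $1,752.80; pay $678.00 → $1,074.80
Month 14: $1,074.80 +$68.00 interest = $1,142.80; pay $678.00 → $464.80
Month 15: $464.80 +$68.00 interest = $532.80; pay $532.80 → $0.00
Total paid: $10,722.80

$10,722.80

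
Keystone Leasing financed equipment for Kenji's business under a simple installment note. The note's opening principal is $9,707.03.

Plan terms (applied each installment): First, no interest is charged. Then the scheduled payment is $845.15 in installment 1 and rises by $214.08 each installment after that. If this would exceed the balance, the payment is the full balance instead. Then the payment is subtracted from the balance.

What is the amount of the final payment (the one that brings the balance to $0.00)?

$1,424.93

Installment 1: $9,707.03 − $845.15 → $8,861.88
Installment 2: $8,861.88 − $1,059.23 → $7,802.65
Installment 3: $7,802.65 − $1,273.31 → $6,529.34
Installment 4: $6,529.34 − $1,487.39 → $5,041.95
Installment 5: $5,041.95 − $1,701.47 → $3,340.48
Installment 6: $3,340.48 − $1,915.55 → $1,424.93
Installment 7: $1,424.93 − $1,424.93 → $0.00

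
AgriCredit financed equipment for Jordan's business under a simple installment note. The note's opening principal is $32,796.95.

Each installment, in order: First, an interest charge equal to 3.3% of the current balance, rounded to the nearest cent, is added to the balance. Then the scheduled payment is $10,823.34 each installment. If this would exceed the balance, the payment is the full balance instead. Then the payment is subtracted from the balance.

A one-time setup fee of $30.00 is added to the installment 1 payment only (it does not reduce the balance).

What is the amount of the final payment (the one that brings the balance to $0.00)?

$2,684.62

Installment 1: $32,796.95 +$1,082.30 interest = $33,879.25; pay $10,823.34 (+ $30.00 fee) → $23,055.91
Installment 2: $23,055.91 +$760.85 interest = $23,816.76; pay $10,823.34 → $12,993.42
Installment 3: $12,993.42 +$428.78 interest = $13,422.20; pay $10,823.34 → $2,598.86
Installment 4: $2,598.86 +$85.76 interest = $2,684.62; pay $2,684.62 → $0.00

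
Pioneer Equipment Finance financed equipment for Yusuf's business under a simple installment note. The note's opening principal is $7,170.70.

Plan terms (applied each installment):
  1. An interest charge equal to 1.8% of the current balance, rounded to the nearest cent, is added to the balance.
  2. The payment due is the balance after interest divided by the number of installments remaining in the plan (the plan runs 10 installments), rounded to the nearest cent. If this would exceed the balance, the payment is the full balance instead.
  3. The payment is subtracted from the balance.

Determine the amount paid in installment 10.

Installment 1: opening $7,170.70; interest $129.07 → $7,299.77; payment $729.98; balance $6,569.79
Installment 2: opening $6,569.79; interest $118.26 → $6,688.05; payment $743.12; balance $5,944.93
Installment 3: opening $5,944.93; interest $107.01 → $6,051.94; payment $756.49; balance $5,295.45
Installment 4: opening $5,295.45; interest $95.32 → $5,390.77; payment $770.11; balance $4,620.66
Installment 5: opening $4,620.66; interest $83.17 → $4,703.83; payment $783.97; balance $3,919.86
Installment 6: opening $3,919.86; interest $70.56 → $3,990.42; payment $798.08; balance $3,192.34
Installment 7: opening $3,192.34; interest $57.46 → $3,249.80; payment $812.45; balance $2,437.35
Installment 8: opening $2,437.35; interest $43.87 → $2,481.22; payment $827.07; balance $1,654.15
Installment 9: opening $1,654.15; interest $29.77 → $1,683.92; payment $841.96; balance $841.96
Installment 10: opening $841.96; interest $15.16 → $857.12; payment $857.12; balance $0.00

$857.12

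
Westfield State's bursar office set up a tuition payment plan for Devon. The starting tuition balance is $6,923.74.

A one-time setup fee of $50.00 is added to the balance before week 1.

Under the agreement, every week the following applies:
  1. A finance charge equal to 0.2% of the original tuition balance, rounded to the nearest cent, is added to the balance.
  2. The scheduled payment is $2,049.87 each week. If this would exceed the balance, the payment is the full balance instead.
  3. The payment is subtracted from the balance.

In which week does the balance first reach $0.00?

Week 1: $6,973.74 +$13.85 interest = $6,987.59; pay $2,049.87 → $4,937.72
Week 2: $4,937.72 +$13.85 interest = $4,951.57; pay $2,049.87 → $2,901.70
Week 3: $2,901.70 +$13.85 interest = $2,915.55; pay $2,049.87 → $865.68
Week 4: $865.68 +$13.85 interest = $879.53; pay $879.53 → $0.00
Balance reaches $0.00 in week 4.

4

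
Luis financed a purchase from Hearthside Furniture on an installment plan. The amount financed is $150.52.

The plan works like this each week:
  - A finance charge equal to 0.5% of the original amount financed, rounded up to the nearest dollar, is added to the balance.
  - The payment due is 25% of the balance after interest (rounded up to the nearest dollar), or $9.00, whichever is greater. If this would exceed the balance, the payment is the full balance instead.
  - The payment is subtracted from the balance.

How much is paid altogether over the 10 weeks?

Week 1: opening $150.52; interest $1.00 → $151.52; payment $38.00; balance $113.52
Week 2: opening $113.52; interest $1.00 → $114.52; payment $29.00; balance $85.52
Week 3: opening $85.52; interest $1.00 → $86.52; payment $22.00; balance $64.52
Week 4: opening $64.52; interest $1.00 → $65.52; payment $17.00; balance $48.52
Week 5: opening $48.52; interest $1.00 → $49.52; payment $13.00; balance $36.52
Week 6: opening $36.52; interest $1.00 → $37.52; payment $10.00; balance $27.52
Week 7: opening $27.52; interest $1.00 → $28.52; payment $9.00; balance $19.52
Week 8: opening $19.52; interest $1.00 → $20.52; payment $9.00; balance $11.52
Week 9: opening $11.52; interest $1.00 → $12.52; payment $9.00; balance $3.52
Week 10: opening $3.52; interest $1.00 → $4.52; payment $4.52; balance $0.00
Total paid: $160.52

$160.52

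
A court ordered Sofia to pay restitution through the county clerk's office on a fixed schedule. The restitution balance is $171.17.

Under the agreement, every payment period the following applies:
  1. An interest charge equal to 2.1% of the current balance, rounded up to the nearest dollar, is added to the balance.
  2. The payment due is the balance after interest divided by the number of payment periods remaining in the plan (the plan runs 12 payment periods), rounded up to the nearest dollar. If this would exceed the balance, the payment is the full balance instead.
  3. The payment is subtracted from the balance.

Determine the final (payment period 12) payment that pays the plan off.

$18.17

# | Opening | Interest | Payment | End bal
1 | $171.17 | $4.00 | $15.00 | $160.17
2 | $160.17 | $4.00 | $15.00 | $149.17
3 | $149.17 | $4.00 | $16.00 | $137.17
4 | $137.17 | $3.00 | $16.00 | $124.17
5 | $124.17 | $3.00 | $16.00 | $111.17
6 | $111.17 | $3.00 | $17.00 | $97.17
7 | $97.17 | $3.00 | $17.00 | $83.17
8 | $83.17 | $2.00 | $18.00 | $67.17
9 | $67.17 | $2.00 | $18.00 | $51.17
10 | $51.17 | $2.00 | $18.00 | $35.17
11 | $35.17 | $1.00 | $19.00 | $17.17
12 | $17.17 | $1.00 | $18.17 | $0.00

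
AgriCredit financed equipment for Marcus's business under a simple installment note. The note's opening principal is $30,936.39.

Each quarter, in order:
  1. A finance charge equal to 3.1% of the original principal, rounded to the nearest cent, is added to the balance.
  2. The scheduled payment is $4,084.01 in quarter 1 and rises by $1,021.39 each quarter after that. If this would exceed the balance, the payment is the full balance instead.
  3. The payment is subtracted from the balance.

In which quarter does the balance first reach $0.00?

6

Quarter 1: $30,936.39 +$959.03 interest = $31,895.42; pay $4,084.01 → $27,811.41
Quarter 2: $27,811.41 +$959.03 interest = $28,770.44; pay $5,105.40 → $23,665.04
Quarter 3: $23,665.04 +$959.03 interest = $24,624.07; pay $6,126.79 → $18,497.28
Quarter 4: $18,497.28 +$959.03 interest = $19,456.31; pay $7,148.18 → $12,308.13
Quarter 5: $12,308.13 +$959.03 interest = $13,267.16; pay $8,169.57 → $5,097.59
Quarter 6: $5,097.59 +$959.03 interest = $6,056.62; pay $6,056.62 → $0.00
Balance reaches $0.00 in quarter 6.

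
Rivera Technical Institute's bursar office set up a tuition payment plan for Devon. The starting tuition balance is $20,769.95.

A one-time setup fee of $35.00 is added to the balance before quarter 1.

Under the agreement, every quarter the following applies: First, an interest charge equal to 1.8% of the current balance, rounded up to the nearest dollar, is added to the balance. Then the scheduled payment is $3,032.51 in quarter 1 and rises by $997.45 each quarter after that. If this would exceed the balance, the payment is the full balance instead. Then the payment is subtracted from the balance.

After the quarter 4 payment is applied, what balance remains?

$3,828.21

Quarter 1: $20,804.95 +$375.00 interest = $21,179.95; pay $3,032.51 → $18,147.44
Quarter 2: $18,147.44 +$327.00 interest = $18,474.44; pay $4,029.96 → $14,444.48
Quarter 3: $14,444.48 +$261.00 interest = $14,705.48; pay $5,027.41 → $9,678.07
Quarter 4: $9,678.07 +$175.00 interest = $9,853.07; pay $6,024.86 → $3,828.21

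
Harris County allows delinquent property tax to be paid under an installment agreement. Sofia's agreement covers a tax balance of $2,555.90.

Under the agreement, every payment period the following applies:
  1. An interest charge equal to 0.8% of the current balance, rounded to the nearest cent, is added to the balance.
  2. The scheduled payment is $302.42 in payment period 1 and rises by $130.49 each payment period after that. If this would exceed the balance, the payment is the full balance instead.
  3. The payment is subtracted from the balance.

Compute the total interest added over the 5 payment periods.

Payment period 1: opening $2,555.90; interest $20.45 → $2,576.35; payment $302.42; balance $2,273.93
Payment period 2: opening $2,273.93; interest $18.19 → $2,292.12; payment $432.91; balance $1,859.21
Payment period 3: opening $1,859.21; interest $14.87 → $1,874.08; payment $563.40; balance $1,310.68
Payment period 4: opening $1,310.68; interest $10.49 → $1,321.17; payment $693.89; balance $627.28
Payment period 5: opening $627.28; interest $5.02 → $632.30; payment $632.30; balance $0.00
Total interest: $20.45 + $18.19 + $14.87 + $10.49 + $5.02 = $69.02

$69.02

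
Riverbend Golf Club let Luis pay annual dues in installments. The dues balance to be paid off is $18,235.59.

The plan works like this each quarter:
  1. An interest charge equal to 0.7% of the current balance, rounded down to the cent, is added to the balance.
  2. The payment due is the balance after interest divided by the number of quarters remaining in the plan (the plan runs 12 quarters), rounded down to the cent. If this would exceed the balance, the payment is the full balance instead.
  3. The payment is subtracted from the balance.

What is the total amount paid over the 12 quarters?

# | Opening | Interest | Payment | End bal
1 | $18,235.59 | $127.64 | $1,530.26 | $16,832.97
2 | $16,832.97 | $117.83 | $1,540.98 | $15,409.82
3 | $15,409.82 | $107.86 | $1,551.76 | $13,965.92
4 | $13,965.92 | $97.76 | $1,562.63 | $12,501.05
5 | $12,501.05 | $87.50 | $1,573.56 | $11,014.99
6 | $11,014.99 | $77.10 | $1,584.58 | $9,507.51
7 | $9,507.51 | $66.55 | $1,595.67 | $7,978.39
8 | $7,978.39 | $55.84 | $1,606.84 | $6,427.39
9 | $6,427.39 | $44.99 | $1,618.09 | $4,854.29
10 | $4,854.29 | $33.98 | $1,629.42 | $3,258.85
11 | $3,258.85 | $22.81 | $1,640.83 | $1,640.83
12 | $1,640.83 | $11.48 | $1,652.31 | $0.00
Total paid: $19,086.93

$19,086.93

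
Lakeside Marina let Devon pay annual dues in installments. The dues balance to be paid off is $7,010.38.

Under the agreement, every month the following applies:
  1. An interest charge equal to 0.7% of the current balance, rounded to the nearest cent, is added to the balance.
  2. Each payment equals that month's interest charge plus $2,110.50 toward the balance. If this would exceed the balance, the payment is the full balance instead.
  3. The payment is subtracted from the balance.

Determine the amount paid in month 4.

Month 1: $7,010.38 +$49.07 interest = $7,059.45; pay $2,159.57 → $4,899.88
Month 2: $4,899.88 +$34.30 interest = $4,934.18; pay $2,144.80 → $2,789.38
Month 3: $2,789.38 +$19.53 interest = $2,808.91; pay $2,130.03 → $678.88
Month 4: $678.88 +$4.75 interest = $683.63; pay $683.63 → $0.00

$683.63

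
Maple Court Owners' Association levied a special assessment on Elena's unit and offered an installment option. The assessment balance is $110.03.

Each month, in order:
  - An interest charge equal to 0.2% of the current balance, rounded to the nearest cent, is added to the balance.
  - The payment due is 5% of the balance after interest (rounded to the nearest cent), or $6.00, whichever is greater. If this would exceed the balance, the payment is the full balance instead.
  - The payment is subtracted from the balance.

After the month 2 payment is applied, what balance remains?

Month 1: $110.03 +$0.22 interest = $110.25; pay $6.00 → $104.25
Month 2: $104.25 +$0.21 interest = $104.46; pay $6.00 → $98.46

$98.46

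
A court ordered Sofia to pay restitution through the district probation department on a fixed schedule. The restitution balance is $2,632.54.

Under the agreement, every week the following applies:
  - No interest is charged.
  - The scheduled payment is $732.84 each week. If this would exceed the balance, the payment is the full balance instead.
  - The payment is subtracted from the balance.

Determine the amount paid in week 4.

$434.02

Week 1: opening $2,632.54; payment $732.84; balance $1,899.70
Week 2: opening $1,899.70; payment $732.84; balance $1,166.86
Week 3: opening $1,166.86; payment $732.84; balance $434.02
Week 4: opening $434.02; payment $434.02; balance $0.00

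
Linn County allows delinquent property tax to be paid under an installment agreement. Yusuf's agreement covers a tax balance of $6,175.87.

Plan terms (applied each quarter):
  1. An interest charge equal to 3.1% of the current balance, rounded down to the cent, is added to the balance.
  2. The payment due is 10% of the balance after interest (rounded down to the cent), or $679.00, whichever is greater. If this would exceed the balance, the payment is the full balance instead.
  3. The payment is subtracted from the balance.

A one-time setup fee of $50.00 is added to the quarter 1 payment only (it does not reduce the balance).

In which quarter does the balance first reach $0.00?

Quarter 1: $6,175.87 +$191.45 interest = $6,367.32; pay $679.00 (+ $50.00 fee) → $5,688.32
Quarter 2: $5,688.32 +$176.33 interest = $5,864.65; pay $679.00 → $5,185.65
Quarter 3: $5,185.65 +$160.75 interest = $5,346.40; pay $679.00 → $4,667.40
Quarter 4: $4,667.40 +$144.68 interest = $4,812.08; pay $679.00 → $4,133.08
Quarter 5: $4,133.08 +$128.12 interest = $4,261.20; pay $679.00 → $3,582.20
Quarter 6: $3,582.20 +$111.04 interest = $3,693.24; pay $679.00 → $3,014.24
Quarter 7: $3,014.24 +$93.44 interest = $3,107.68; pay $679.00 → $2,428.68
Quarter 8: $2,428.68 +$75.28 interest = $2,503.96; pay $679.00 → $1,824.96
Quarter 9: $1,824.96 +$56.57 interest = $1,881.53; pay $679.00 → $1,202.53
Quarter 10: $1,202.53 +$37.27 interest = $1,239.80; pay $679.00 → $560.80
Quarter 11: $560.80 +$17.38 interest = $578.18; pay $578.18 → $0.00
Balance reaches $0.00 in quarter 11.

11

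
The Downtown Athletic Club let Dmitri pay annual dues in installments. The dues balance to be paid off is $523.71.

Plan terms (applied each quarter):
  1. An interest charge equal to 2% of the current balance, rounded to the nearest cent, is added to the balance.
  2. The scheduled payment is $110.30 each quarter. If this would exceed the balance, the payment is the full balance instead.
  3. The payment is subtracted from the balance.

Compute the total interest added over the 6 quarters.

$32.08

Quarter 1: opening $523.71; interest $10.47 → $534.18; payment $110.30; balance $423.88
Quarter 2: opening $423.88; interest $8.48 → $432.36; payment $110.30; balance $322.06
Quarter 3: opening $322.06; interest $6.44 → $328.50; payment $110.30; balance $218.20
Quarter 4: opening $218.20; interest $4.36 → $222.56; payment $110.30; balance $112.26
Quarter 5: opening $112.26; interest $2.25 → $114.51; payment $110.30; balance $4.21
Quarter 6: opening $4.21; interest $0.08 → $4.29; payment $4.29; balance $0.00
Total interest: $10.47 + $8.48 + $6.44 + $4.36 + $2.25 + $0.08 = $32.08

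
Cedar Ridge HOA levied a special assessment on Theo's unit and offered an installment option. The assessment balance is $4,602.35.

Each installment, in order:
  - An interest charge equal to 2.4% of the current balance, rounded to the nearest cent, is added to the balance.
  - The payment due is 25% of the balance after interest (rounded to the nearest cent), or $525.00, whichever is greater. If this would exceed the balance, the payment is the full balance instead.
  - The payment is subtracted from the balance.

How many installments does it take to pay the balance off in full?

8

# | Opening | Interest | Payment | End bal
1 | $4,602.35 | $110.46 | $1,178.20 | $3,534.61
2 | $3,534.61 | $84.83 | $904.86 | $2,714.58
3 | $2,714.58 | $65.15 | $694.93 | $2,084.80
4 | $2,084.80 | $50.04 | $533.71 | $1,601.13
5 | $1,601.13 | $38.43 | $525.00 | $1,114.56
6 | $1,114.56 | $26.75 | $525.00 | $616.31
7 | $616.31 | $14.79 | $525.00 | $106.10
8 | $106.10 | $2.55 | $108.65 | $0.00
Balance reaches $0.00 in installment 8.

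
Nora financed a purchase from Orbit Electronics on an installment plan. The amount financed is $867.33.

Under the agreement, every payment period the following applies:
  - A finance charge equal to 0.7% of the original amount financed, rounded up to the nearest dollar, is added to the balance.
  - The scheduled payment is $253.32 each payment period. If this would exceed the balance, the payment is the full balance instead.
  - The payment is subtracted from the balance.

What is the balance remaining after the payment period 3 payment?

# | Opening | Interest | Payment | End bal
1 | $867.33 | $7.00 | $253.32 | $621.01
2 | $621.01 | $7.00 | $253.32 | $374.69
3 | $374.69 | $7.00 | $253.32 | $128.37

$128.37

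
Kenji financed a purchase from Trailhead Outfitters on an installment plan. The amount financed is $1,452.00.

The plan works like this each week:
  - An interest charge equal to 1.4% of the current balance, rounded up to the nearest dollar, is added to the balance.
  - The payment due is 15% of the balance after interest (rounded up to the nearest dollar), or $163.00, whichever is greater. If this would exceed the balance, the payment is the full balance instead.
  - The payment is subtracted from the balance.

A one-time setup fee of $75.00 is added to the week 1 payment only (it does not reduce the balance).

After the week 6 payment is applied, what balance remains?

$475.00

Week 1: $1,452.00 +$21.00 interest = $1,473.00; pay $221.00 (+ $75.00 fee) → $1,252.00
Week 2: $1,252.00 +$18.00 interest = $1,270.00; pay $191.00 → $1,079.00
Week 3: $1,079.00 +$16.00 interest = $1,095.00; pay $165.00 → $930.00
Week 4: $930.00 +$14.00 interest = $944.00; pay $163.00 → $781.00
Week 5: $781.00 +$11.00 interest = $792.00; pay $163.00 → $629.00
Week 6: $629.00 +$9.00 interest = $638.00; pay $163.00 → $475.00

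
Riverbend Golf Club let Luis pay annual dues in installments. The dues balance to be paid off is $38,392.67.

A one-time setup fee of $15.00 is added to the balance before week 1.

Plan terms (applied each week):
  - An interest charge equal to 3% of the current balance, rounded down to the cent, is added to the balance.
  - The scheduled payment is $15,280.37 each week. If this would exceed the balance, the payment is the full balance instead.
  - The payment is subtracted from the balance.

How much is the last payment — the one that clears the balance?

$10,019.36

Week 1: $38,407.67 +$1,152.23 interest = $39,559.90; pay $15,280.37 → $24,279.53
Week 2: $24,279.53 +$728.38 interest = $25,007.91; pay $15,280.37 → $9,727.54
Week 3: $9,727.54 +$291.82 interest = $10,019.36; pay $10,019.36 → $0.00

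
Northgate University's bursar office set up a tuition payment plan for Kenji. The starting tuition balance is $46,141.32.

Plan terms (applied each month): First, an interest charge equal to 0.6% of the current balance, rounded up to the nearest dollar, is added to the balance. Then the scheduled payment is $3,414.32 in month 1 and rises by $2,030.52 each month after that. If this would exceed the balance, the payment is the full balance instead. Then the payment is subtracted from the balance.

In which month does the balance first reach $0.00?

Month 1: $46,141.32 +$277.00 interest = $46,418.32; pay $3,414.32 → $43,004.00
Month 2: $43,004.00 +$259.00 interest = $43,263.00; pay $5,444.84 → $37,818.16
Month 3: $37,818.16 +$227.00 interest = $38,045.16; pay $7,475.36 → $30,569.80
Month 4: $30,569.80 +$184.00 interest = $30,753.80; pay $9,505.88 → $21,247.92
Month 5: $21,247.92 +$128.00 interest = $21,375.92; pay $11,536.40 → $9,839.52
Month 6: $9,839.52 +$60.00 interest = $9,899.52; pay $9,899.52 → $0.00
Balance reaches $0.00 in month 6.

6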